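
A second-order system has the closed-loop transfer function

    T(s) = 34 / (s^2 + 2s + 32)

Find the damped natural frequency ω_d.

ω_d ≈ 5.568 rad/s

Comparing s^2 + 2s + 32 to s^2 + 2ζωₙs + ωₙ²: ωₙ = √32 ≈ 5.657 rad/s and ζ = 2/(2·√32) ≈ 0.1768.
ζωₙ = 2/2 = 1, so ω_d = ωₙ√(1−ζ²) = √(ωₙ² − (ζωₙ)²) = √(32 − 1²) = √31 ≈ 5.568 rad/s.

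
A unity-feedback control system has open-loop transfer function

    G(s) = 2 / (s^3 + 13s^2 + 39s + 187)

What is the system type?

Type 0

The denominator has no factor of s at the origin — no free integrator — so this is a Type 0 system.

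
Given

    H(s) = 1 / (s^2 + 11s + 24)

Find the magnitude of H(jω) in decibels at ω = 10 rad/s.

|H(j10)|_dB ≈ -42.5 dB

Substitute s = j10: numerator = 1, denominator = -76 + j110.
|H(j10)| = |1| / |-76 + j110| = 1 / 133.70 ≈ 0.007479.
In decibels: 20·log₁₀(0.007479) ≈ -42.5 dB.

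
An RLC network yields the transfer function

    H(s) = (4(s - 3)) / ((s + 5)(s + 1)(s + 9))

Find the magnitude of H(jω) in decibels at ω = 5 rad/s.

Substitute s = j5: numerator = -12 + j20, denominator = -330 + j170.
|H(j5)| = |-12 + j20| / |-330 + j170| = 23.324 / 371.21 ≈ 0.06283.
In decibels: 20·log₁₀(0.06283) ≈ -24.0 dB.

|H(j5)|_dB ≈ -24.0 dB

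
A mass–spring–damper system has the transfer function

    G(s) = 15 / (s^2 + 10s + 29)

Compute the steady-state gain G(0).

G(0) = 15/29 ≈ 0.5172

Set s = 0: G(0) = (15) / (29) = 15/29.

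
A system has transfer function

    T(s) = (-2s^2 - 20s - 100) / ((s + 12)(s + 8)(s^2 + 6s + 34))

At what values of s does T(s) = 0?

s = -5 ± 5j

Set the numerator to zero: -2s^2 - 20s - 100 = 0, i.e. -2·(s^2 + 10s + 50) = 0.
Factoring: (s^2 + 10s + 50) = 0.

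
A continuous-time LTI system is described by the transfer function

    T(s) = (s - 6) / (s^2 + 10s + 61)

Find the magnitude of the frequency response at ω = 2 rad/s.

|T(j2)| ≈ 0.1047

Substitute s = j2: numerator = -6 + j2, denominator = 57 + j20.
|T(j2)| = |-6 + j2| / |57 + j20| = 6.3246 / 60.407 ≈ 0.1047.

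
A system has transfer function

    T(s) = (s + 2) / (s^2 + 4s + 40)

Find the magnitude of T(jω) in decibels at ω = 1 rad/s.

|T(j1)|_dB ≈ -24.9 dB

Substitute s = j1: numerator = 2 + j1, denominator = 39 + j4.
|T(j1)| = |2 + j1| / |39 + j4| = 2.2361 / 39.205 ≈ 0.05704.
In decibels: 20·log₁₀(0.05704) ≈ -24.9 dB.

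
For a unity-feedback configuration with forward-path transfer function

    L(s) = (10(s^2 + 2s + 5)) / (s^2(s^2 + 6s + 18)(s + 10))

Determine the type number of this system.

Type 2

The denominator has 2 factors of s at the origin (free integrators), so this is a Type 2 system.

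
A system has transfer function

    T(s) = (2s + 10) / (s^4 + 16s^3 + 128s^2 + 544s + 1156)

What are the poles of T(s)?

s = -5 + 3j, -5 - 3j, -3 + 5j, -3 - 5j

The poles are the roots of the denominator s^4 + 16s^3 + 128s^2 + 544s + 1156 = 0.
No real roots exist; factor into two real quadratics: (s^2 + 10s + 34)(s^2 + 6s + 34) = 0.
Each quadratic gives a conjugate pair via the quadratic formula.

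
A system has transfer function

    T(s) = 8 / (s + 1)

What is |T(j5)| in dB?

|T(j5)|_dB ≈ 3.91 dB

Substitute s = j5: numerator = 8, denominator = 1 + j5.
|T(j5)| = |8| / |1 + j5| = 8 / 5.0990 ≈ 1.569.
In decibels: 20·log₁₀(1.569) ≈ 3.91 dB.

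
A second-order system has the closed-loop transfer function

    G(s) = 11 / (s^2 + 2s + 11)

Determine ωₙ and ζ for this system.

ωₙ ≈ 3.317 rad/s, ζ ≈ 0.3015

Compare the denominator to the standard form s^2 + 2ζωₙs + ωₙ².
ωₙ² = 11, so ωₙ = √11 ≈ 3.317 rad/s.
2ζωₙ = 2, so ζ = 2/(2·√11) ≈ 0.3015.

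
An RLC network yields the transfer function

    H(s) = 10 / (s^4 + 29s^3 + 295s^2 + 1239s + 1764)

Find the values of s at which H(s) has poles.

The poles are the roots of the denominator s^4 + 29s^3 + 295s^2 + 1239s + 1764 = 0.
Trying s = -7: the polynomial evaluates to 0, so (s + 7) is a factor.
Dividing out leaves s^3 + 22s^2 + 141s + 252 = 0.
This factors further as (s + 3)(s + 12)(s + 7) = 0.

s = -7, -3, -12, -7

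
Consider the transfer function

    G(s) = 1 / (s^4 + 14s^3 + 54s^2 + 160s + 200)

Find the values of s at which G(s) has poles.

The poles are the roots of the denominator s^4 + 14s^3 + 54s^2 + 160s + 200 = 0.
Trying s = -10: the polynomial evaluates to 0, so (s + 10) is a factor.
Dividing out leaves s^3 + 4s^2 + 14s + 20 = 0.
This factors further as (s^2 + 2s + 10)(s + 2) = 0.

s = -10, -1 + 3j, -1 - 3j, -2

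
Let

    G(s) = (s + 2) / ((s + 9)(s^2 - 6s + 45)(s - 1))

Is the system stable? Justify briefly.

The poles can be read from the denominator factors: s = -9, 3 ± 6j, 1.
Since the pole(s) at s = 3 ± 6j, 1 lie in the right half-plane, the system is unstable.

unstable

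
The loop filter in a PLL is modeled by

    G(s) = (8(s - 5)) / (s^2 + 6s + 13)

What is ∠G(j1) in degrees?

∠G(j1) ≈ 142.1°

At s = j1: numerator = -40 + j8, denominator = 12 + j6.
∠G = ∠num − ∠den = 168.69° − (26.565°) = 142.1°.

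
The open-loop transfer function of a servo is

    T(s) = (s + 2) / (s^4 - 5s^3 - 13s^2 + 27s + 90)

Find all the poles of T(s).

The poles are the roots of the denominator s^4 - 5s^3 - 13s^2 + 27s + 90 = 0.
Trying s = 3: the polynomial evaluates to 0, so (s - 3) is a factor.
Dividing out leaves s^3 - 2s^2 - 19s - 30 = 0.
This factors further as (s^2 + 4s + 5)(s - 6) = 0.

s = 3, -2 + j, -2 - j, 6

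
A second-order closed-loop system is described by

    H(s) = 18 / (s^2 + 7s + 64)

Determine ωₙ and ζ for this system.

ωₙ = 8 rad/s, ζ = 0.4375

Compare the denominator to the standard form s^2 + 2ζωₙs + ωₙ².
ωₙ² = 64, so ωₙ = 8 rad/s.
2ζωₙ = 7, so ζ = 7/(2·8) = 0.4375.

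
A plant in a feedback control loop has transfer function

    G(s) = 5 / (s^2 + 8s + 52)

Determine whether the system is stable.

stable

The denominator s^2 + 8s + 52 factors as (s^2 + 8s + 52), giving poles at s = -4 ± 6j.
Since all poles lie strictly in the left half-plane, the system is stable.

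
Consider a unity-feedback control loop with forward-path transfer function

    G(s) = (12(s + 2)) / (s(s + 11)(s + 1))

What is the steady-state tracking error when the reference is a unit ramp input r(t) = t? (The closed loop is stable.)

G(s) has one pole at the origin.
This is a Type 1 system. Kv = lim_{s→0} s·G(s) = 24/11.
e_ss = 1/Kv = 1/(24/11) = 11/24 ≈ 0.4583.

e_ss = 0.4583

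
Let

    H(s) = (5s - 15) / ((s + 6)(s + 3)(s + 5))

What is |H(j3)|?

Substitute s = j3: numerator = -15 + j15, denominator = -36 + j162.
|H(j3)| = |-15 + j15| / |-36 + j162| = 21.213 / 165.95 ≈ 0.1278.

|H(j3)| ≈ 0.1278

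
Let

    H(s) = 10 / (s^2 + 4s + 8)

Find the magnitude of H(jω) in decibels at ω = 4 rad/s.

Substitute s = j4: numerator = 10, denominator = -8 + j16.
|H(j4)| = |10| / |-8 + j16| = 10 / 17.889 ≈ 0.5590.
In decibels: 20·log₁₀(0.5590) ≈ -5.05 dB.

|H(j4)|_dB ≈ -5.05 dB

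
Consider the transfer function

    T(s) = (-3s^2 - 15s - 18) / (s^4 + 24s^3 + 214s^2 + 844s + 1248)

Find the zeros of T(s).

Set the numerator to zero: -3s^2 - 15s - 18 = 0, i.e. -3·(s^2 + 5s + 6) = 0.
Factoring: (s + 2)(s + 3) = 0.

s = -2, -3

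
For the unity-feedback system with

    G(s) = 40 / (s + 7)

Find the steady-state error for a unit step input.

e_ss = 0.1489

G(s) has no poles at the origin.
This is a Type 0 system. Kp = lim_{s→0} G(s) = 40/7.
e_ss = 1/(1 + Kp) = 1/(1 + 40/7) = 7/47 ≈ 0.1489.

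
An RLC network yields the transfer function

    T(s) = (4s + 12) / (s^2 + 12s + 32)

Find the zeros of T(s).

s = -3

Set the numerator to zero: 4s + 12 = 0, i.e. 4·(s + 3) = 0.
So s = -3.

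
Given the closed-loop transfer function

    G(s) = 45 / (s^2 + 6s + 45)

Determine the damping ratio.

Compare the denominator to the standard form s^2 + 2ζωₙs + ωₙ².
ωₙ² = 45, so ωₙ = √45 ≈ 6.708 rad/s.
2ζωₙ = 6, so ζ = 6/(2·√45) ≈ 0.4472.
With ζ = 0.4472 the response is underdamped.

ζ ≈ 0.4472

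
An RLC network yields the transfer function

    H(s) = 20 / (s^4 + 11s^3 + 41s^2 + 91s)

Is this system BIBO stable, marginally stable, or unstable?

The denominator s^4 + 11s^3 + 41s^2 + 91s factors as s(s^2 + 4s + 13)(s + 7), giving poles at s = 0, -2 ± 3j, -7.
Since the simple pole(s) at s = 0 lie on the jω-axis with none in the right half-plane, the system is marginally stable.

marginally stable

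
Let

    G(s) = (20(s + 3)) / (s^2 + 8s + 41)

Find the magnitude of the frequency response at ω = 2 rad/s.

Substitute s = j2: numerator = 60 + j40, denominator = 37 + j16.
|G(j2)| = |60 + j40| / |37 + j16| = 72.111 / 40.311 ≈ 1.789.

|G(j2)| ≈ 1.789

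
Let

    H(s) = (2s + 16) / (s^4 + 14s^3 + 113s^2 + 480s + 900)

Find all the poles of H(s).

The poles are the roots of the denominator s^4 + 14s^3 + 113s^2 + 480s + 900 = 0.
No real roots exist; factor into two real quadratics: (s^2 + 8s + 20)(s^2 + 6s + 45) = 0.
Each quadratic gives a conjugate pair via the quadratic formula.

s = -4 + 2j, -4 - 2j, -3 + 6j, -3 - 6j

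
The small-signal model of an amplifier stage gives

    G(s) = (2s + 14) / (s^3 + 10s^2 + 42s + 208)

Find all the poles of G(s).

s = -1 + 5j, -1 - 5j, -8

The poles are the roots of the denominator s^3 + 10s^2 + 42s + 208 = 0.
Trying s = -8: the polynomial evaluates to 0, so (s + 8) is a factor.
Dividing out leaves s^2 + 2s + 26 = 0.
The quadratic formula then gives s = -1 ± 5j.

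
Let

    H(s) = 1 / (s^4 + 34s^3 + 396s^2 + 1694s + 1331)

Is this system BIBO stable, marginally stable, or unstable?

The denominator s^4 + 34s^3 + 396s^2 + 1694s + 1331 factors as (s + 11)^3(s + 1), giving poles at s = -11, -11, -11, -1.
Since all poles lie strictly in the left half-plane, the system is stable.

stable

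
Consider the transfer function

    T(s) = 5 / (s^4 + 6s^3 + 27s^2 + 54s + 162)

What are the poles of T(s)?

s = 3j, -3j, -3 + 3j, -3 - 3j

The poles are the roots of the denominator s^4 + 6s^3 + 27s^2 + 54s + 162 = 0.
No real roots exist; factor into two real quadratics: (s^2 + 9)(s^2 + 6s + 18) = 0.
Each quadratic gives a conjugate pair via the quadratic formula.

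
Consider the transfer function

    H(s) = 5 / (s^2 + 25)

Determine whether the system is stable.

marginally stable

The poles can be read from the denominator factors: s = ±5j.
Since the simple pole(s) at s = ±5j lie on the jω-axis with none in the right half-plane, the system is marginally stable.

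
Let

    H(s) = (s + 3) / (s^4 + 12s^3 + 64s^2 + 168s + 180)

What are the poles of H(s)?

The poles are the roots of the denominator s^4 + 12s^3 + 64s^2 + 168s + 180 = 0.
No real roots exist; factor into two real quadratics: (s^2 + 6s + 18)(s^2 + 6s + 10) = 0.
Each quadratic gives a conjugate pair via the quadratic formula.

s = -3 ± 3j, -3 ± j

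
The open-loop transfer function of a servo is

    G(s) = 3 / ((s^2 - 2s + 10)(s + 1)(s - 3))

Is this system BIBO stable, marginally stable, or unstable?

The poles can be read from the denominator factors: s = 1 ± 3j, -1, 3.
Since the pole(s) at s = 1 + 3j, 1 - 3j, 3 lie in the right half-plane, the system is unstable.

unstable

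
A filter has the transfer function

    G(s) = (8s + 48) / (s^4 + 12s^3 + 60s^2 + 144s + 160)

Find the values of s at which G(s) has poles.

The poles are the roots of the denominator s^4 + 12s^3 + 60s^2 + 144s + 160 = 0.
No real roots exist; factor into two real quadratics: (s^2 + 4s + 8)(s^2 + 8s + 20) = 0.
Each quadratic gives a conjugate pair via the quadratic formula.

s = -2 + 2j, -2 - 2j, -4 + 2j, -4 - 2j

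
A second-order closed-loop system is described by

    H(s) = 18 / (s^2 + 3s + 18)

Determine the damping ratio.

ζ ≈ 0.3536

Compare the denominator to the standard form s^2 + 2ζωₙs + ωₙ².
ωₙ² = 18, so ωₙ = √18 ≈ 4.243 rad/s.
2ζωₙ = 3, so ζ = 3/(2·√18) ≈ 0.3536.
With ζ = 0.3536 the response is underdamped.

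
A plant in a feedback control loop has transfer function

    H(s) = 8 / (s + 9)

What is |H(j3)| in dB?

Substitute s = j3: numerator = 8, denominator = 9 + j3.
|H(j3)| = |8| / |9 + j3| = 8 / 9.4868 ≈ 0.8433.
In decibels: 20·log₁₀(0.8433) ≈ -1.48 dB.

|H(j3)|_dB ≈ -1.48 dB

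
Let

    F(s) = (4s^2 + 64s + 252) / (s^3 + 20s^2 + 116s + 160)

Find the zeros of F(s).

Set the numerator to zero: 4s^2 + 64s + 252 = 0, i.e. 4·(s^2 + 16s + 63) = 0.
Factoring: (s + 7)(s + 9) = 0.

s = -7, -9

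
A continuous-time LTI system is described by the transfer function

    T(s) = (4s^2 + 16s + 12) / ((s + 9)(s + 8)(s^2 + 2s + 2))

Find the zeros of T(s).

Set the numerator to zero: 4s^2 + 16s + 12 = 0, i.e. 4·(s^2 + 4s + 3) = 0.
Factoring: (s + 1)(s + 3) = 0.

s = -1, -3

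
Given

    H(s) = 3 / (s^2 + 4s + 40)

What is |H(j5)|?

|H(j5)| = 0.1200

Substitute s = j5: numerator = 3, denominator = 15 + j20.
|H(j5)| = |3| / |15 + j20| = 3 / 25 = 0.1200.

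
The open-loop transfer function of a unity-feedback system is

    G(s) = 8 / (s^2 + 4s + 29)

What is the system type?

Type 0

The denominator has no factor of s at the origin — no free integrator — so this is a Type 0 system.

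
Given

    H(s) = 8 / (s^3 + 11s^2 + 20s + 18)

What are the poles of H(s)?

s = -1 + j, -1 - j, -9

The poles are the roots of the denominator s^3 + 11s^2 + 20s + 18 = 0.
Trying s = -9: the polynomial evaluates to 0, so (s + 9) is a factor.
Dividing out leaves s^2 + 2s + 2 = 0.
The quadratic formula then gives s = -1 ± 1j.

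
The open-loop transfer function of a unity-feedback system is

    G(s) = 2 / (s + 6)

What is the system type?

The denominator has no factor of s at the origin — no free integrator — so this is a Type 0 system.

Type 0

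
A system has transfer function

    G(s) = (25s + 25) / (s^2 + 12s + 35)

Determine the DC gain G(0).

Set s = 0: G(0) = (25) / (35) = 5/7.

G(0) = 5/7 ≈ 0.7143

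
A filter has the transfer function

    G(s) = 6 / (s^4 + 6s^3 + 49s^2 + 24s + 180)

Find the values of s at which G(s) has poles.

The poles are the roots of the denominator s^4 + 6s^3 + 49s^2 + 24s + 180 = 0.
No real roots exist; factor into two real quadratics: (s^2 + 4)(s^2 + 6s + 45) = 0.
Each quadratic gives a conjugate pair via the quadratic formula.

s = ±2j, -3 ± 6j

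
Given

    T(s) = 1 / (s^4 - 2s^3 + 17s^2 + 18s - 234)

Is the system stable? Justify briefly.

unstable

The denominator s^4 - 2s^3 + 17s^2 + 18s - 234 factors as (s^2 - 2s + 26)(s + 3)(s - 3), giving poles at s = 1 + 5j, 1 - 5j, -3, 3.
Since the pole(s) at s = 1 + 5j, 1 - 5j, 3 lie in the right half-plane, the system is unstable.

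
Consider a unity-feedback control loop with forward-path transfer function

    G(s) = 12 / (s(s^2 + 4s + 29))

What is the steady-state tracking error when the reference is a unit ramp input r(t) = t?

G(s) has one pole at the origin.
This is a Type 1 system. Kv = lim_{s→0} s·G(s) = 12/29.
e_ss = 1/Kv = 1/(12/29) = 29/12 ≈ 2.417.

e_ss = 2.417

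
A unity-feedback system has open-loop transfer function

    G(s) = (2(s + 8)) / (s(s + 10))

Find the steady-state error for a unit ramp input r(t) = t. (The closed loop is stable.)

e_ss = 0.6250

G(s) has one pole at the origin.
This is a Type 1 system. Kv = lim_{s→0} s·G(s) = 16/10 = 8/5.
e_ss = 1/Kv = 1/(8/5) = 5/8 ≈ 0.6250.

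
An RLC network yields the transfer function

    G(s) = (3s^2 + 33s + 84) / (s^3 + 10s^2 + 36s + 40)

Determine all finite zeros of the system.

s = -4, -7

Set the numerator to zero: 3s^2 + 33s + 84 = 0, i.e. 3·(s^2 + 11s + 28) = 0.
Factoring: (s + 4)(s + 7) = 0.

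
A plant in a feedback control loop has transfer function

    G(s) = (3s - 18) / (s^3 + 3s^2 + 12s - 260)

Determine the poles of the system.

The poles are the roots of the denominator s^3 + 3s^2 + 12s - 260 = 0.
Trying s = 5: the polynomial evaluates to 0, so (s - 5) is a factor.
Dividing out leaves s^2 + 8s + 52 = 0.
The quadratic formula then gives s = -4 ± 6j.

s = -4 ± 6j, 5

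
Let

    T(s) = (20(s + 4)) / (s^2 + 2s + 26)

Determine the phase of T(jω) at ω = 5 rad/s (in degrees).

At s = j5: numerator = 80 + j100, denominator = 1 + j10.
∠T = ∠num − ∠den = 51.340° − (84.289°) = -32.95°.

∠T(j5) ≈ -32.95°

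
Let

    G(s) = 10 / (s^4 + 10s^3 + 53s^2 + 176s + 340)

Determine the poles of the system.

s = -4 + 2j, -4 - 2j, -1 + 4j, -1 - 4j

The poles are the roots of the denominator s^4 + 10s^3 + 53s^2 + 176s + 340 = 0.
No real roots exist; factor into two real quadratics: (s^2 + 8s + 20)(s^2 + 2s + 17) = 0.
Each quadratic gives a conjugate pair via the quadratic formula.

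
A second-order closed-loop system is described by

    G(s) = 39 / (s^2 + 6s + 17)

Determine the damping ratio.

ζ ≈ 0.7276

Compare the denominator to the standard form s^2 + 2ζωₙs + ωₙ².
ωₙ² = 17, so ωₙ = √17 ≈ 4.123 rad/s.
2ζωₙ = 6, so ζ = 6/(2·√17) ≈ 0.7276.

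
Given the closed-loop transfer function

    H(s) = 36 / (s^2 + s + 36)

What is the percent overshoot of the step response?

Comparing s^2 + s + 36 to s^2 + 2ζωₙs + ωₙ²: ωₙ = 6 rad/s and ζ = 1/(2·6) ≈ 0.08333.
%OS = 100·exp(−πζ/√(1−ζ²)) = 100·exp(−π·0.08333/√(1−0.08333²)) ≈ 76.9%.

%OS ≈ 76.9%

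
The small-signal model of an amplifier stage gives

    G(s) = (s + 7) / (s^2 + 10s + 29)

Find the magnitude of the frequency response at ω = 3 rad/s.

|G(j3)| ≈ 0.2112

Substitute s = j3: numerator = 7 + j3, denominator = 20 + j30.
|G(j3)| = |7 + j3| / |20 + j30| = 7.6158 / 36.056 ≈ 0.2112.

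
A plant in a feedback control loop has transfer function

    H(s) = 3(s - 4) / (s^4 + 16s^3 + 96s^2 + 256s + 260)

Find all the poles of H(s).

s = -5 + j, -5 - j, -3 + j, -3 - j

The poles are the roots of the denominator s^4 + 16s^3 + 96s^2 + 256s + 260 = 0.
No real roots exist; factor into two real quadratics: (s^2 + 10s + 26)(s^2 + 6s + 10) = 0.
Each quadratic gives a conjugate pair via the quadratic formula.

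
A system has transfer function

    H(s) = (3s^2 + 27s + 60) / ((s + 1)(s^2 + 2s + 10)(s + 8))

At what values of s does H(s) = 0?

s = -4, -5

Set the numerator to zero: 3s^2 + 27s + 60 = 0, i.e. 3·(s^2 + 9s + 20) = 0.
Factoring: (s + 4)(s + 5) = 0.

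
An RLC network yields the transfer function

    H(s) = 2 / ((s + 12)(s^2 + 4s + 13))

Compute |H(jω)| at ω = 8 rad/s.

Substitute s = j8: numerator = 2, denominator = -868 - j24.
|H(j8)| = |2| / |-868 - j24| = 2 / 868.33 ≈ 0.002303.

|H(j8)| ≈ 0.002303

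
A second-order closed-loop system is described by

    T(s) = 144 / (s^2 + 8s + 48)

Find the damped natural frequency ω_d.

Comparing s^2 + 8s + 48 to s^2 + 2ζωₙs + ωₙ²: ωₙ = √48 ≈ 6.928 rad/s and ζ = 8/(2·√48) ≈ 0.5774.
ζωₙ = 8/2 = 4, so ω_d = ωₙ√(1−ζ²) = √(ωₙ² − (ζωₙ)²) = √(48 − 4²) = √32 ≈ 5.657 rad/s.

ω_d ≈ 5.657 rad/s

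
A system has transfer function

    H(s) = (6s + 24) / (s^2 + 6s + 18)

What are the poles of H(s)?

The poles are the roots of the denominator s^2 + 6s + 18 = 0.
Using the quadratic formula: s = (-6 ± √(-36))/2 = -3 ± 3j.

s = -3 + 3j, -3 - 3j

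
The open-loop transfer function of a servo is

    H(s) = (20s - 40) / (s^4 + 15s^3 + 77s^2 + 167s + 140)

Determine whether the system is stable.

The denominator s^4 + 15s^3 + 77s^2 + 167s + 140 factors as (s^2 + 4s + 5)(s + 4)(s + 7), giving poles at s = -2 ± j, -4, -7.
Since all poles lie strictly in the left half-plane, the system is stable.

stable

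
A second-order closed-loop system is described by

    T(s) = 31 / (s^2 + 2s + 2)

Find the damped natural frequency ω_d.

Comparing s^2 + 2s + 2 to s^2 + 2ζωₙs + ωₙ²: ωₙ = √2 ≈ 1.414 rad/s and ζ = 2/(2·√2) ≈ 0.7071.
ζωₙ = 2/2 = 1, so ω_d = ωₙ√(1−ζ²) = √(ωₙ² − (ζωₙ)²) = √(2 − 1²) = √1 = 1 rad/s.

ω_d = 1 rad/s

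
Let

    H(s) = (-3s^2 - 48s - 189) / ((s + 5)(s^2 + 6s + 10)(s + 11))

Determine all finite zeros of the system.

s = -7, -9

Set the numerator to zero: -3s^2 - 48s - 189 = 0, i.e. -3·(s^2 + 16s + 63) = 0.
Factoring: (s + 7)(s + 9) = 0.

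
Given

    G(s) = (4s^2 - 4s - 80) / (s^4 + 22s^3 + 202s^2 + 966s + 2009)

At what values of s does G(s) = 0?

s = 5, -4

Set the numerator to zero: 4s^2 - 4s - 80 = 0, i.e. 4·(s^2 - s - 20) = 0.
Factoring: (s - 5)(s + 4) = 0.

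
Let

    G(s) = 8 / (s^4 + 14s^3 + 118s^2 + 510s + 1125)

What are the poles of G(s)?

The poles are the roots of the denominator s^4 + 14s^3 + 118s^2 + 510s + 1125 = 0.
No real roots exist; factor into two real quadratics: (s^2 + 6s + 45)(s^2 + 8s + 25) = 0.
Each quadratic gives a conjugate pair via the quadratic formula.

s = -3 + 6j, -3 - 6j, -4 + 3j, -4 - 3j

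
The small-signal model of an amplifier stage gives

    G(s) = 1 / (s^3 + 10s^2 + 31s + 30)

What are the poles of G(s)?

The poles are the roots of the denominator s^3 + 10s^2 + 31s + 30 = 0.
Trying s = -2: the polynomial evaluates to 0, so (s + 2) is a factor.
Dividing out leaves s^2 + 8s + 15 = 0.
Factoring the quadratic: (s + 3)(s + 5) = 0.

s = -2, -3, -5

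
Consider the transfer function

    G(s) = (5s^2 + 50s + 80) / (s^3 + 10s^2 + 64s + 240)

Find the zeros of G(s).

s = -2, -8

Set the numerator to zero: 5s^2 + 50s + 80 = 0, i.e. 5·(s^2 + 10s + 16) = 0.
Factoring: (s + 2)(s + 8) = 0.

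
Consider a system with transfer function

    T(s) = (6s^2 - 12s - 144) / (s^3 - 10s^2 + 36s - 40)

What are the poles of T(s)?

s = 4 ± 2j, 2

The poles are the roots of the denominator s^3 - 10s^2 + 36s - 40 = 0.
Trying s = 2: the polynomial evaluates to 0, so (s - 2) is a factor.
Dividing out leaves s^2 - 8s + 20 = 0.
The quadratic formula then gives s = 4 ± 2j.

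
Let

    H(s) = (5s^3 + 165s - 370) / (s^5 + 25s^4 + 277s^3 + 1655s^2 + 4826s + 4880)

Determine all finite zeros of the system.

Set the numerator to zero: 5s^3 + 165s - 370 = 0, i.e. 5·(s^3 + 33s - 74) = 0.
Factoring: (s^2 + 2s + 37)(s - 2) = 0.

s = -1 ± 6j, 2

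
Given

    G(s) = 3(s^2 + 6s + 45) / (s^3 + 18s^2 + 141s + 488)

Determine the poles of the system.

s = -5 + 6j, -5 - 6j, -8

The poles are the roots of the denominator s^3 + 18s^2 + 141s + 488 = 0.
Trying s = -8: the polynomial evaluates to 0, so (s + 8) is a factor.
Dividing out leaves s^2 + 10s + 61 = 0.
The quadratic formula then gives s = -5 ± 6j.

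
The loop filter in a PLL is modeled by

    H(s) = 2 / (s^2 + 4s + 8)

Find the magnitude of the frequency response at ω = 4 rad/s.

|H(j4)| ≈ 0.1118

Substitute s = j4: numerator = 2, denominator = -8 + j16.
|H(j4)| = |2| / |-8 + j16| = 2 / 17.889 ≈ 0.1118.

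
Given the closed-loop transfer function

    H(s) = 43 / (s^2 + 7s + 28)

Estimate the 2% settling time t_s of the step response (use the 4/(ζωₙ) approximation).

Comparing s^2 + 7s + 28 to s^2 + 2ζωₙs + ωₙ²: ωₙ = √28 ≈ 5.292 rad/s and ζ = 7/(2·√28) ≈ 0.6614.
ζωₙ = 7/2 = 3.5, so t_s ≈ 4/(ζωₙ) = 4/3.5 ≈ 1.143 s.

t_s ≈ 1.143 s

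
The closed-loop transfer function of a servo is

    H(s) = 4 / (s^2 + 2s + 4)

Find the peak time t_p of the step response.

t_p ≈ 1.814 s

Comparing s^2 + 2s + 4 to s^2 + 2ζωₙs + ωₙ²: ωₙ = 2 rad/s and ζ = 2/(2·2) = 0.5.
ζωₙ = 2/2 = 1, so ω_d = ωₙ√(1−ζ²) = √(ωₙ² − (ζωₙ)²) = √(4 − 1²) = √3 ≈ 1.732 rad/s.
t_p = π/ω_d = π/1.732 ≈ 1.814 s.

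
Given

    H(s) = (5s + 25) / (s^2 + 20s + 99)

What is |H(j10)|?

|H(j10)| ≈ 0.2795

Substitute s = j10: numerator = 25 + j50, denominator = -1 + j200.
|H(j10)| = |25 + j50| / |-1 + j200| = 55.902 / 200.00 ≈ 0.2795.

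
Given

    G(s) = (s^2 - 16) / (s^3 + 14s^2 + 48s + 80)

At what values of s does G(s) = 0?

Set the numerator to zero: s^2 - 16 = 0.
Factoring: (s + 4)(s - 4) = 0.

s = -4, 4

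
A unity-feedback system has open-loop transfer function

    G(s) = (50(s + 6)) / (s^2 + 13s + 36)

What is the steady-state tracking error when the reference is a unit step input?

G(s) has no poles at the origin.
This is a Type 0 system. Kp = lim_{s→0} G(s) = 300/36 = 25/3.
e_ss = 1/(1 + Kp) = 1/(1 + 25/3) = 3/28 ≈ 0.1071.

e_ss = 0.1071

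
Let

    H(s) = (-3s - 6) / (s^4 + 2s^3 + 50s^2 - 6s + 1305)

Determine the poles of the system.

s = 2 ± 5j, -3 ± 6j

The poles are the roots of the denominator s^4 + 2s^3 + 50s^2 - 6s + 1305 = 0.
No real roots exist; factor into two real quadratics: (s^2 - 4s + 29)(s^2 + 6s + 45) = 0.
Each quadratic gives a conjugate pair via the quadratic formula.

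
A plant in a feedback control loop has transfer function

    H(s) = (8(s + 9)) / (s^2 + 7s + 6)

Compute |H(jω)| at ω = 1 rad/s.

|H(j1)| ≈ 8.421

Substitute s = j1: numerator = 72 + j8, denominator = 5 + j7.
|H(j1)| = |72 + j8| / |5 + j7| = 72.443 / 8.6023 ≈ 8.421.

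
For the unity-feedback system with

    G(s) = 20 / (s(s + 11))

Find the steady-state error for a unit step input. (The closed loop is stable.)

G(s) has one pole at the origin.
This is a Type 1 system; for a step input the steady-state error is zero.

e_ss = 0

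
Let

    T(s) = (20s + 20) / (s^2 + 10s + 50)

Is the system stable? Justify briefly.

The denominator s^2 + 10s + 50 factors as (s^2 + 10s + 50), giving poles at s = -5 + 5j, -5 - 5j.
Since all poles lie strictly in the left half-plane, the system is stable.

stable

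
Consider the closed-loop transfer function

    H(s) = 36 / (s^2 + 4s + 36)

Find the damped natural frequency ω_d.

ω_d ≈ 5.657 rad/s

Comparing s^2 + 4s + 36 to s^2 + 2ζωₙs + ωₙ²: ωₙ = 6 rad/s and ζ = 4/(2·6) ≈ 0.3333.
ζωₙ = 4/2 = 2, so ω_d = ωₙ√(1−ζ²) = √(ωₙ² − (ζωₙ)²) = √(36 − 2²) = √32 ≈ 5.657 rad/s.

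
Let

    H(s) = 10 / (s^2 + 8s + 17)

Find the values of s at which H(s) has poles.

The poles are the roots of the denominator s^2 + 8s + 17 = 0.
Using the quadratic formula: s = (-8 ± √(-4))/2 = -4 ± 1j.

s = -4 ± j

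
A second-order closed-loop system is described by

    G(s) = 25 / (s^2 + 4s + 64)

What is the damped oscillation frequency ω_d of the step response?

ω_d ≈ 7.746 rad/s

Comparing s^2 + 4s + 64 to s^2 + 2ζωₙs + ωₙ²: ωₙ = 8 rad/s and ζ = 4/(2·8) = 0.25.
ζωₙ = 4/2 = 2, so ω_d = ωₙ√(1−ζ²) = √(ωₙ² − (ζωₙ)²) = √(64 − 2²) = √60 ≈ 7.746 rad/s.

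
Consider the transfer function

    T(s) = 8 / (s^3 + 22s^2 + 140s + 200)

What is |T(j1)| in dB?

Substitute s = j1: numerator = 8, denominator = 178 + j139.
|T(j1)| = |8| / |178 + j139| = 8 / 225.84 ≈ 0.03542.
In decibels: 20·log₁₀(0.03542) ≈ -29.0 dB.

|T(j1)|_dB ≈ -29.0 dB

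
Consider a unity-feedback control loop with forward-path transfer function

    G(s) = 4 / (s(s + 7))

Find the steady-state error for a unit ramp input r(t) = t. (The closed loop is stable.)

G(s) has one pole at the origin.
This is a Type 1 system. Kv = lim_{s→0} s·G(s) = 4/7.
e_ss = 1/Kv = 1/(4/7) = 7/4 ≈ 1.750.

e_ss = 1.750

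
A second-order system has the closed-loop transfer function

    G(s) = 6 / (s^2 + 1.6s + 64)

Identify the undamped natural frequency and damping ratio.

ωₙ = 8 rad/s, ζ = 0.1

Compare the denominator to the standard form s^2 + 2ζωₙs + ωₙ².
ωₙ² = 64, so ωₙ = 8 rad/s.
2ζωₙ = 1.6, so ζ = 1.6/(2·8) = 0.1.
With ζ = 0.1 the response is underdamped.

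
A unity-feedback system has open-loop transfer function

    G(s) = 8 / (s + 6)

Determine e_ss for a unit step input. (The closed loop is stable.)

G(s) has no poles at the origin.
This is a Type 0 system. Kp = lim_{s→0} G(s) = 8/6 = 4/3.
e_ss = 1/(1 + Kp) = 1/(1 + 4/3) = 3/7 ≈ 0.4286.

e_ss = 0.4286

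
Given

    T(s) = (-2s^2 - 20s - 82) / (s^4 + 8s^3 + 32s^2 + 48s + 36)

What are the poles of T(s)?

The poles are the roots of the denominator s^4 + 8s^3 + 32s^2 + 48s + 36 = 0.
No real roots exist; factor into two real quadratics: (s^2 + 6s + 18)(s^2 + 2s + 2) = 0.
Each quadratic gives a conjugate pair via the quadratic formula.

s = -3 ± 3j, -1 ± j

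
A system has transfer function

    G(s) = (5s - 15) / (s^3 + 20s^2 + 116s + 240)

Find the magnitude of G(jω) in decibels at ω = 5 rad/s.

Substitute s = j5: numerator = -15 + j25, denominator = -260 + j455.
|G(j5)| = |-15 + j25| / |-260 + j455| = 29.155 / 524.05 ≈ 0.05563.
In decibels: 20·log₁₀(0.05563) ≈ -25.1 dB.

|G(j5)|_dB ≈ -25.1 dB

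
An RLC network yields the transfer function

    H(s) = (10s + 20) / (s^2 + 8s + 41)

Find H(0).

Set s = 0: H(0) = (20) / (41) = 20/41.

H(0) = 20/41 ≈ 0.4878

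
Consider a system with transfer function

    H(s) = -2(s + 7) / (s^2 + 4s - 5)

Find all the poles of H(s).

The poles are the roots of the denominator s^2 + 4s - 5 = 0.
Factoring: (s + 5)(s - 1) = 0, so s = -5 and s = 1.

s = -5, 1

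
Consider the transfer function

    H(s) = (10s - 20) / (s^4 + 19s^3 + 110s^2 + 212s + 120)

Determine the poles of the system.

The poles are the roots of the denominator s^4 + 19s^3 + 110s^2 + 212s + 120 = 0.
Trying s = -2: the polynomial evaluates to 0, so (s + 2) is a factor.
Dividing out leaves s^3 + 17s^2 + 76s + 60 = 0.
This factors further as (s + 6)(s + 1)(s + 10) = 0.

s = -2, -6, -1, -10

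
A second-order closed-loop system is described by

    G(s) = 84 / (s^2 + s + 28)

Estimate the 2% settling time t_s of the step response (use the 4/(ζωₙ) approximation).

t_s ≈ 8 s

Comparing s^2 + s + 28 to s^2 + 2ζωₙs + ωₙ²: ωₙ = √28 ≈ 5.292 rad/s and ζ = 1/(2·√28) ≈ 0.09449.
ζωₙ = 1/2 = 0.5, so t_s ≈ 4/(ζωₙ) = 4/0.5 = 8 s.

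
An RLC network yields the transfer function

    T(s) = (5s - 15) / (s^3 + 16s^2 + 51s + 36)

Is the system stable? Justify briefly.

The denominator s^3 + 16s^2 + 51s + 36 factors as (s + 1)(s + 12)(s + 3), giving poles at s = -1, -12, -3.
Since all poles lie strictly in the left half-plane, the system is stable.

stable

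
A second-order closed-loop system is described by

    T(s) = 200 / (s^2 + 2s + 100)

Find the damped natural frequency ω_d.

Comparing s^2 + 2s + 100 to s^2 + 2ζωₙs + ωₙ²: ωₙ = 10 rad/s and ζ = 2/(2·10) = 0.1.
ζωₙ = 2/2 = 1, so ω_d = ωₙ√(1−ζ²) = √(ωₙ² − (ζωₙ)²) = √(100 − 1²) = √99 ≈ 9.950 rad/s.

ω_d ≈ 9.950 rad/s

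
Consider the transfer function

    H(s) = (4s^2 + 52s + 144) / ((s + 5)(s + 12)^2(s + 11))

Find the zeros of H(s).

Set the numerator to zero: 4s^2 + 52s + 144 = 0, i.e. 4·(s^2 + 13s + 36) = 0.
Factoring: (s + 9)(s + 4) = 0.

s = -9, -4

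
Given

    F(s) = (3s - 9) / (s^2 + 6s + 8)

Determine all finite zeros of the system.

s = 3

Set the numerator to zero: 3s - 9 = 0, i.e. 3·(s - 3) = 0.
So s = 3.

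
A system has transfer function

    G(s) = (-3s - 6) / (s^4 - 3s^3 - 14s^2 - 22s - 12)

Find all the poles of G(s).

s = -1 ± j, -1, 6

The poles are the roots of the denominator s^4 - 3s^3 - 14s^2 - 22s - 12 = 0.
Trying s = -1: the polynomial evaluates to 0, so (s + 1) is a factor.
Dividing out leaves s^3 - 4s^2 - 10s - 12 = 0.
This factors further as (s^2 + 2s + 2)(s - 6) = 0.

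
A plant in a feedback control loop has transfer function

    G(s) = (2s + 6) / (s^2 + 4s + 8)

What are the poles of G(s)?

The poles are the roots of the denominator s^2 + 4s + 8 = 0.
Using the quadratic formula: s = (-4 ± √(-16))/2 = -2 ± 2j.

s = -2 + 2j, -2 - 2j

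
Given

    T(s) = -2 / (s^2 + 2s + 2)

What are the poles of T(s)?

The poles are the roots of the denominator s^2 + 2s + 2 = 0.
Using the quadratic formula: s = (-2 ± √(-4))/2 = -1 ± 1j.

s = -1 ± j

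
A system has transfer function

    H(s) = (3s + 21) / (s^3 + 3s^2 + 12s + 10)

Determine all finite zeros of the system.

Set the numerator to zero: 3s + 21 = 0, i.e. 3·(s + 7) = 0.
So s = -7.

s = -7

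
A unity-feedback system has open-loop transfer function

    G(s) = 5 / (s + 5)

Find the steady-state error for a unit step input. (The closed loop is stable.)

e_ss = 0.5000

G(s) has no poles at the origin.
This is a Type 0 system. Kp = lim_{s→0} G(s) = 5/5 = 1.
e_ss = 1/(1 + Kp) = 1/(1 + 1) = 1/2 ≈ 0.5000.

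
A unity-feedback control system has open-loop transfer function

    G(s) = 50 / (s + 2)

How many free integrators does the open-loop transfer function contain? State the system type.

Type 0

The denominator has no factor of s at the origin — no free integrator — so this is a Type 0 system.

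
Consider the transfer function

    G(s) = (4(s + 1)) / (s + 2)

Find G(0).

G(0) = 2

At s = 0 each factor (s + a) contributes a and each (s^2 + bs + c) contributes c.
G(0) = 4·(1) / ((2)) = 4/2 = 2.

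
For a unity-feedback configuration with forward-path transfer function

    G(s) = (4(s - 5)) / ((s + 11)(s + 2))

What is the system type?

The denominator has no factor of s at the origin — no free integrator — so this is a Type 0 system.

Type 0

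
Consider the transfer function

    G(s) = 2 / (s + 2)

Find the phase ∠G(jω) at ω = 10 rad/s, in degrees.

∠G(j10) ≈ -78.69°

At s = j10: numerator = 2, denominator = 2 + j10.
∠G = ∠num − ∠den = 0° − (78.690°) = -78.69°.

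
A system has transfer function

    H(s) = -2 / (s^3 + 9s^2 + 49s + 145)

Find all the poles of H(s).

s = -2 + 5j, -2 - 5j, -5

The poles are the roots of the denominator s^3 + 9s^2 + 49s + 145 = 0.
Trying s = -5: the polynomial evaluates to 0, so (s + 5) is a factor.
Dividing out leaves s^2 + 4s + 29 = 0.
The quadratic formula then gives s = -2 ± 5j.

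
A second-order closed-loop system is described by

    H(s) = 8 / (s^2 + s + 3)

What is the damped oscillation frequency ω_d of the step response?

ω_d ≈ 1.658 rad/s

Comparing s^2 + s + 3 to s^2 + 2ζωₙs + ωₙ²: ωₙ = √3 ≈ 1.732 rad/s and ζ = 1/(2·√3) ≈ 0.2887.
ζωₙ = 1/2 = 0.5, so ω_d = ωₙ√(1−ζ²) = √(ωₙ² − (ζωₙ)²) = √(3 − 0.5²) = √2.75 ≈ 1.658 rad/s.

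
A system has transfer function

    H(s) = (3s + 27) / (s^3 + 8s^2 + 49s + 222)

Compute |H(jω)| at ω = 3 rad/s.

|H(j3)| ≈ 0.1482

Substitute s = j3: numerator = 27 + j9, denominator = 150 + j120.
|H(j3)| = |27 + j9| / |150 + j120| = 28.460 / 192.09 ≈ 0.1482.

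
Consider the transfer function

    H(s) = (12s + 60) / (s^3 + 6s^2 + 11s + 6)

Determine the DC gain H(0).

Set s = 0: H(0) = (60) / (6) = 10.

H(0) = 10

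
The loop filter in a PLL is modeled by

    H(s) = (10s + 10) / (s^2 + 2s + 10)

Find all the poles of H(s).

The poles are the roots of the denominator s^2 + 2s + 10 = 0.
Using the quadratic formula: s = (-2 ± √(-36))/2 = -1 ± 3j.

s = -1 + 3j, -1 - 3j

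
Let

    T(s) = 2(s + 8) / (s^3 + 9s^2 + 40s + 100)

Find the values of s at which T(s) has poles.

s = -2 + 4j, -2 - 4j, -5

The poles are the roots of the denominator s^3 + 9s^2 + 40s + 100 = 0.
Trying s = -5: the polynomial evaluates to 0, so (s + 5) is a factor.
Dividing out leaves s^2 + 4s + 20 = 0.
The quadratic formula then gives s = -2 ± 4j.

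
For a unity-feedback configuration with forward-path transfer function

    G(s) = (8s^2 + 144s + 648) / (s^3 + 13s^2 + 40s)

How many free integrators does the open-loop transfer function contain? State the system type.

Type 1

Factor s from the denominator: s^3 + 13s^2 + 40s = s·(s^2 + 13s + 40).
There is 1 pole at the origin, so the system is Type 1.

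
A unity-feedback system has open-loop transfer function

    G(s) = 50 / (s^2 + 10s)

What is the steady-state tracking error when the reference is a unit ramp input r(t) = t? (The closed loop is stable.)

G(s) has one pole at the origin.
This is a Type 1 system. Kv = lim_{s→0} s·G(s) = 50/10 = 5.
e_ss = 1/Kv = 1/(5) = 1/5 ≈ 0.2000.

e_ss = 0.2000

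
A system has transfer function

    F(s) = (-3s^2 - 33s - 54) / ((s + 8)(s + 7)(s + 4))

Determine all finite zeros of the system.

Set the numerator to zero: -3s^2 - 33s - 54 = 0, i.e. -3·(s^2 + 11s + 18) = 0.
Factoring: (s + 2)(s + 9) = 0.

s = -2, -9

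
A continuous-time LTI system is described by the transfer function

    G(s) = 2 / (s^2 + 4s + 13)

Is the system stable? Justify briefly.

stable

The denominator s^2 + 4s + 13 factors as (s^2 + 4s + 13), giving poles at s = -2 ± 3j.
Since all poles lie strictly in the left half-plane, the system is stable.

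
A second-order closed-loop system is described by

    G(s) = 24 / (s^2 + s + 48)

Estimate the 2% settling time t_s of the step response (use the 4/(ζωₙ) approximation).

Comparing s^2 + s + 48 to s^2 + 2ζωₙs + ωₙ²: ωₙ = √48 ≈ 6.928 rad/s and ζ = 1/(2·√48) ≈ 0.07217.
ζωₙ = 1/2 = 0.5, so t_s ≈ 4/(ζωₙ) = 4/0.5 = 8 s.

t_s ≈ 8 s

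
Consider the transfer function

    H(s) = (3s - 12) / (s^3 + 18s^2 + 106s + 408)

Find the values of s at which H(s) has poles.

s = -3 ± 5j, -12

The poles are the roots of the denominator s^3 + 18s^2 + 106s + 408 = 0.
Trying s = -12: the polynomial evaluates to 0, so (s + 12) is a factor.
Dividing out leaves s^2 + 6s + 34 = 0.
The quadratic formula then gives s = -3 ± 5j.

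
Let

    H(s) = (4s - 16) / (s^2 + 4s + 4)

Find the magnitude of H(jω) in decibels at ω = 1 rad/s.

|H(j1)|_dB ≈ 10.4 dB

Substitute s = j1: numerator = -16 + j4, denominator = 3 + j4.
|H(j1)| = |-16 + j4| / |3 + j4| = 16.492 / 5 ≈ 3.298.
In decibels: 20·log₁₀(3.298) ≈ 10.4 dB.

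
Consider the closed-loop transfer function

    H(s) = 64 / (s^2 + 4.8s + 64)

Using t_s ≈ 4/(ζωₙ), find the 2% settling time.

t_s ≈ 1.667 s

Comparing s^2 + 4.8s + 64 to s^2 + 2ζωₙs + ωₙ²: ωₙ = 8 rad/s and ζ = 4.8/(2·8) = 0.3.
ζωₙ = 4.8/2 = 2.4, so t_s ≈ 4/(ζωₙ) = 4/2.4 ≈ 1.667 s.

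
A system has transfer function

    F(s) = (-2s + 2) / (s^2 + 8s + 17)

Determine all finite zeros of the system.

Set the numerator to zero: -2s + 2 = 0, i.e. -2·(s - 1) = 0.
So s = 1.

s = 1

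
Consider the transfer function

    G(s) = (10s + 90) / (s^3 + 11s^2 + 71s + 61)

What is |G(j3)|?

|G(j3)| ≈ 0.4997

Substitute s = j3: numerator = 90 + j30, denominator = -38 + j186.
|G(j3)| = |90 + j30| / |-38 + j186| = 94.868 / 189.84 ≈ 0.4997.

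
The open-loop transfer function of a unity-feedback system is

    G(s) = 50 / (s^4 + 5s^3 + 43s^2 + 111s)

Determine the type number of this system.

Factor s from the denominator: s^4 + 5s^3 + 43s^2 + 111s = s·(s^3 + 5s^2 + 43s + 111).
There is 1 pole at the origin, so the system is Type 1.

Type 1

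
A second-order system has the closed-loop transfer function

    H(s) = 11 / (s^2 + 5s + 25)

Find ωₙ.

Compare the denominator to the standard form s^2 + 2ζωₙs + ωₙ².
ωₙ² = 25, so ωₙ = 5 rad/s.

ωₙ = 5 rad/s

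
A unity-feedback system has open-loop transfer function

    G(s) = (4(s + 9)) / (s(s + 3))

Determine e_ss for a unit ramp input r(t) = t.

e_ss = 0.08333

G(s) has one pole at the origin.
This is a Type 1 system. Kv = lim_{s→0} s·G(s) = 36/3 = 12.
e_ss = 1/Kv = 1/(12) = 1/12 ≈ 0.08333.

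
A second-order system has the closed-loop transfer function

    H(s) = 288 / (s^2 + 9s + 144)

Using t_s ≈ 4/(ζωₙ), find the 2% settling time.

Comparing s^2 + 9s + 144 to s^2 + 2ζωₙs + ωₙ²: ωₙ = 12 rad/s and ζ = 9/(2·12) = 0.375.
ζωₙ = 9/2 = 4.5, so t_s ≈ 4/(ζωₙ) = 4/4.5 ≈ 0.8889 s.

t_s ≈ 0.8889 s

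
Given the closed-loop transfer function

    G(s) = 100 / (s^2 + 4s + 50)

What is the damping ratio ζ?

Compare the denominator to the standard form s^2 + 2ζωₙs + ωₙ².
ωₙ² = 50, so ωₙ = √50 ≈ 7.071 rad/s.
2ζωₙ = 4, so ζ = 4/(2·√50) ≈ 0.2828.

ζ ≈ 0.2828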